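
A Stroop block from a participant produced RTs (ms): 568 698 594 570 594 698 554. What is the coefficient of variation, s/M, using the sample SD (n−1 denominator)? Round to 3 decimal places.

0.100

n = 7, Σ = 4276, M = 610.8571
Σ(x−M)² = 22494.857; s = √(22494.857/6) = 61.2302
CV = 61.2302 / 610.8571 = 0.10024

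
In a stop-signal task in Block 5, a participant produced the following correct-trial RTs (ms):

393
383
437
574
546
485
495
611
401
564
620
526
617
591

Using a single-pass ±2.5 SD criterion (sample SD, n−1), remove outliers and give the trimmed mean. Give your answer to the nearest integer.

517 ms

n = 14, ΣRT = 7243, M = 517.357
Σ(x−M)² = 95995.21; s = √(95995.21/13) = 85.932
Cutoffs: 517.357 ± 2.5·85.932 → [302.5, 732.2]
No RTs fall outside the cutoffs; all 14 retained. Mean = 7243/14 = 517.357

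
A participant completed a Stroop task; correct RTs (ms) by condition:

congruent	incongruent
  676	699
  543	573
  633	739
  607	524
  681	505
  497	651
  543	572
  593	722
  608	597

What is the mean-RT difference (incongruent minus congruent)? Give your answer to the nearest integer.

22 ms

M(congruent) = 5381/9 = 597.889
M(incongruent) = 5582/9 = 620.222
Difference = 620.222 − 597.889 = 22.333 ms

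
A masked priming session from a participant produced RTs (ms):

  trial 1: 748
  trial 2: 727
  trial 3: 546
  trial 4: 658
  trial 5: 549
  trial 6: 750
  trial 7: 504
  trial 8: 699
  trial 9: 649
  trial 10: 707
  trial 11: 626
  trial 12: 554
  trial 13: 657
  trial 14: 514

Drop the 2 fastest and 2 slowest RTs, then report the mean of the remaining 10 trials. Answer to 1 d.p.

637.2 ms

Sorted: 504, 514, 546, 549, 554, 626, 649, 657, 658, 699, 707, 727, 748, 750
Drop lowest 2 (504, 514) and highest 2 (748, 750)
Remaining (n=10): Σ = 6372, mean = 6372/10 = 637.200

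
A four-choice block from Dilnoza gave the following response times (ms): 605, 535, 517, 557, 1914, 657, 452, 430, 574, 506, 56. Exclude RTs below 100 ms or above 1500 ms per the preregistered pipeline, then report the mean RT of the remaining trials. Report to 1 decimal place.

537.0 ms

Excluded: 56, 1914
Retained (n=9): Σ = 4833
Mean = 4833/9 = 537.0000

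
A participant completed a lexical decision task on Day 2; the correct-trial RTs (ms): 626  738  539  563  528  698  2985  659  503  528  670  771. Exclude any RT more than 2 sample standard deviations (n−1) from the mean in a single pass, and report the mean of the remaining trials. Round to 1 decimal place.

n = 12, ΣRT = 9808, M = 817.333
Σ(x−M)² = 5213232.67; s = √(5213232.67/11) = 688.426
Cutoffs: 817.333 ± 2·688.426 → [-559.5, 2194.2]
Outside: 2985 → excluded.
Retained (n=11): Σ = 6823, mean = 6823/11 = 620.273

620.3 ms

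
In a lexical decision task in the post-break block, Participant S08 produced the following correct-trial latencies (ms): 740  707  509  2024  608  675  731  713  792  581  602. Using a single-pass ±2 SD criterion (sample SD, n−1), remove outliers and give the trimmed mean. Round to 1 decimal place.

665.8 ms

n = 11, ΣRT = 8682, M = 789.273
Σ(x−M)² = 1745888.18; s = √(1745888.18/10) = 417.838
Cutoffs: 789.273 ± 2·417.838 → [-46.4, 1624.9]
Outside: 2024 → excluded.
Retained (n=10): Σ = 6658, mean = 6658/10 = 665.800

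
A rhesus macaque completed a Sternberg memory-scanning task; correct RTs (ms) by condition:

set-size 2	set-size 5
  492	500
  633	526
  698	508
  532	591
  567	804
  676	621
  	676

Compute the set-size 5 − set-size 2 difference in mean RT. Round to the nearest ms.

4 ms

M(set-size 2) = 3598/6 = 599.667
M(set-size 5) = 4226/7 = 603.714
Difference = 603.714 − 599.667 = 4.048 ms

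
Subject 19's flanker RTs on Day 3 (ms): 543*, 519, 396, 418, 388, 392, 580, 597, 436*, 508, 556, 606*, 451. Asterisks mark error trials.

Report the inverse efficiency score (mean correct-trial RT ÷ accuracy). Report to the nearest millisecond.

625 ms

Correct trials (n=10): 519, 396, 418, 388, 392, 580, 597, 508, 556, 451
Mean correct RT = 4805/10 = 480.5000 ms
Proportion correct = 10/13
IES = 480.5000 / (10/13) = 624.650 ms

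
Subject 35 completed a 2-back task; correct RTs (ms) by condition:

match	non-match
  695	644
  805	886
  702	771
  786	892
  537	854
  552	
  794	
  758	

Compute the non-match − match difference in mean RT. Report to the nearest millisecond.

106 ms

M(match) = 5629/8 = 703.625
M(non-match) = 4047/5 = 809.400
Difference = 809.400 − 703.625 = 105.775 ms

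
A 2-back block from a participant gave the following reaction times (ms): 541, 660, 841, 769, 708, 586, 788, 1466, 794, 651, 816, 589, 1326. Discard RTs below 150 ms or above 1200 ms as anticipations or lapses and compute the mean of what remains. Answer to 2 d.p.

Excluded: 1326, 1466
Retained (n=11): Σ = 7743
Mean = 7743/11 = 703.9091

703.91 ms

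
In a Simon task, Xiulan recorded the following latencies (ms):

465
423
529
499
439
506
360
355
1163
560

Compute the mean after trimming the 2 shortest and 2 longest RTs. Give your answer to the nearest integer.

477 ms

Sorted: 355, 360, 423, 439, 465, 499, 506, 529, 560, 1163
Drop lowest 2 (355, 360) and highest 2 (560, 1163)
Remaining (n=6): Σ = 2861, mean = 2861/6 = 476.833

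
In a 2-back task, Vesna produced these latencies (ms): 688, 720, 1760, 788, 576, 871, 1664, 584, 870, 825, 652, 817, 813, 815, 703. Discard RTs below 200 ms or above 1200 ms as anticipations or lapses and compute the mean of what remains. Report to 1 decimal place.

747.8 ms

Excluded: 1664, 1760
Retained (n=13): Σ = 9722
Mean = 9722/13 = 747.8462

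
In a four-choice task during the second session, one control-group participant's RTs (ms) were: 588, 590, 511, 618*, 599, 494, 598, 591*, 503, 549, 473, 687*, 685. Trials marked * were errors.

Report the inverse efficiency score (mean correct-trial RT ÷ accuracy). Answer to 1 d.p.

Correct trials (n=10): 588, 590, 511, 599, 494, 598, 503, 549, 473, 685
Mean correct RT = 5590/10 = 559.0000 ms
Proportion correct = 10/13
IES = 559.0000 / (10/13) = 726.700 ms

726.7 ms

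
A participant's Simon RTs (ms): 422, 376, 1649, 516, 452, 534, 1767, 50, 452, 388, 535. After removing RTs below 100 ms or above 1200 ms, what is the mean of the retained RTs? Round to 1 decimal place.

459.4 ms

Excluded: 50, 1649, 1767
Retained (n=8): Σ = 3675
Mean = 3675/8 = 459.3750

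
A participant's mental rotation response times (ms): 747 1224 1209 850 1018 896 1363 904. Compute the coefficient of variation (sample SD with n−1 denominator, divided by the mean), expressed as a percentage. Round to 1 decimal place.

n = 8, Σ = 8211, M = 1026.3750
Σ(x−M)² = 326925.875; s = √(326925.875/7) = 216.1104
CV = 216.1104 / 1026.3750 = 0.21056 = 21.056%

21.1%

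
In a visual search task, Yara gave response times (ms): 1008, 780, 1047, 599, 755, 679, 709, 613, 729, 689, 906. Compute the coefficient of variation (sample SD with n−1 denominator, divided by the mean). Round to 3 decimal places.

n = 11, Σ = 8514, M = 774.0000
Σ(x−M)² = 226152.000; s = √(226152.000/10) = 150.3835
CV = 150.3835 / 774.0000 = 0.19429

0.194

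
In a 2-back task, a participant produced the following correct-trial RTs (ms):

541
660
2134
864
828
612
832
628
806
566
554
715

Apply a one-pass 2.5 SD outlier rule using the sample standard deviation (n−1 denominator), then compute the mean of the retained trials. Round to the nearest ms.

n = 12, ΣRT = 9740, M = 811.667
Σ(x−M)² = 2057968.67; s = √(2057968.67/11) = 432.537
Cutoffs: 811.667 ± 2.5·432.537 → [-269.7, 1893.0]
Outside: 2134 → excluded.
Retained (n=11): Σ = 7606, mean = 7606/11 = 691.455

691 ms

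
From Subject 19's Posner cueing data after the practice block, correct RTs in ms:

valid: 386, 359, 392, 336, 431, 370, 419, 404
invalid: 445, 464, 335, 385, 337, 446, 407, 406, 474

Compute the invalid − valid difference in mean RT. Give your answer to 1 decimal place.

M(valid) = 3097/8 = 387.125
M(invalid) = 3699/9 = 411.000
Difference = 411.000 − 387.125 = 23.875 ms

23.9 ms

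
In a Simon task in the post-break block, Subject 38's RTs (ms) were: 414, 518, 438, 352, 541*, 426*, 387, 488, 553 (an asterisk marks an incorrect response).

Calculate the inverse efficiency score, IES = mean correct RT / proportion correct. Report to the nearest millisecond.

579 ms

Correct trials (n=7): 414, 518, 438, 352, 387, 488, 553
Mean correct RT = 3150/7 = 450.0000 ms
Proportion correct = 7/9
IES = 450.0000 / (7/9) = 578.571 ms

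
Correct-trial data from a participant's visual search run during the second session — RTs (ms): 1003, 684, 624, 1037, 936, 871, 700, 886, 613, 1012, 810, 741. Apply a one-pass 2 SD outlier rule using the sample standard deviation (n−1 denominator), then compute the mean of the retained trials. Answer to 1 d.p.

n = 12, ΣRT = 9917, M = 826.417
Σ(x−M)² = 257862.92; s = √(257862.92/11) = 153.108
Cutoffs: 826.417 ± 2·153.108 → [520.2, 1132.6]
No RTs fall outside the cutoffs; all 12 retained. Mean = 9917/12 = 826.417

826.4 ms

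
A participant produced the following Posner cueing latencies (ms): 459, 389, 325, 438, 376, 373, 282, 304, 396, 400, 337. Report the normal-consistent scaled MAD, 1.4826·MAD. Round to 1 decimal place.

Sorted: 282, 304, 325, 337, 373, 376, 389, 396, 400, 438, 459 → median = 376
|x − 376| sorted: 0, 3, 13, 20, 24, 39, 51, 62, 72, 83, 94 → MAD = 39
Robust SD ≈ 1.4826 × 39 = 57.821

57.8 ms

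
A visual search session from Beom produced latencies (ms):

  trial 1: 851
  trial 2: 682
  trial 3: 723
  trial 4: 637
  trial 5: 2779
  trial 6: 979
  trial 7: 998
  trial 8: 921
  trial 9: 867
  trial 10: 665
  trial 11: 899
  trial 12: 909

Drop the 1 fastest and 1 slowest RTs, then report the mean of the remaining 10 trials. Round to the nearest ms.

Sorted: 637, 665, 682, 723, 851, 867, 899, 909, 921, 979, 998, 2779
Drop lowest 1 (637) and highest 1 (2779)
Remaining (n=10): Σ = 8494, mean = 8494/10 = 849.400

849 ms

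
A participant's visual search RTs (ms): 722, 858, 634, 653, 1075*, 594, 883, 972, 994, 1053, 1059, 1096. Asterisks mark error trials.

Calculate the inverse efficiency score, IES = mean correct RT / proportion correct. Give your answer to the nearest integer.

944 ms

Correct trials (n=11): 722, 858, 634, 653, 594, 883, 972, 994, 1053, 1059, 1096
Mean correct RT = 9518/11 = 865.2727 ms
Proportion correct = 11/12
IES = 865.2727 / (11/12) = 943.934 ms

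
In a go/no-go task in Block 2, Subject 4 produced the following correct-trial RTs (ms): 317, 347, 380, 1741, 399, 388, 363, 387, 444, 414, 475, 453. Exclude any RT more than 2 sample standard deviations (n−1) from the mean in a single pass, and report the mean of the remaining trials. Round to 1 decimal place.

n = 12, ΣRT = 6108, M = 509.000
Σ(x−M)² = 1678056.00; s = √(1678056.00/11) = 390.577
Cutoffs: 509.000 ± 2·390.577 → [-272.2, 1290.2]
Outside: 1741 → excluded.
Retained (n=11): Σ = 4367, mean = 4367/11 = 397.000

397.0 ms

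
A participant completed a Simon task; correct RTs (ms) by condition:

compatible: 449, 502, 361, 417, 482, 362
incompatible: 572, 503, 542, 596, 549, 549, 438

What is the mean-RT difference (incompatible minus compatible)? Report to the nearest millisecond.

107 ms

M(compatible) = 2573/6 = 428.833
M(incompatible) = 3749/7 = 535.571
Difference = 535.571 − 428.833 = 106.738 ms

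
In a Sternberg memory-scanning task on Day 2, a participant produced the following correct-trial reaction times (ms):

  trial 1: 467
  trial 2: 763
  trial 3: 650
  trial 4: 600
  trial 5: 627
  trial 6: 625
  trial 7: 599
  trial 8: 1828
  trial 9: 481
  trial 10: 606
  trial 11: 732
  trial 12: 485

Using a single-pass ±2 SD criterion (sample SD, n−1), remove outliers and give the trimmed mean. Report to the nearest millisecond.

n = 12, ΣRT = 8463, M = 705.250
Σ(x−M)² = 1468012.25; s = √(1468012.25/11) = 365.316
Cutoffs: 705.250 ± 2·365.316 → [-25.4, 1435.9]
Outside: 1828 → excluded.
Retained (n=11): Σ = 6635, mean = 6635/11 = 603.182

603 ms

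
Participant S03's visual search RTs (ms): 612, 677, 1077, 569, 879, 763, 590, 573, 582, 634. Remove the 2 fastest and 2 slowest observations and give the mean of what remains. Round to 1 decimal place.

643.0 ms

Sorted: 569, 573, 582, 590, 612, 634, 677, 763, 879, 1077
Drop lowest 2 (569, 573) and highest 2 (879, 1077)
Remaining (n=6): Σ = 3858, mean = 3858/6 = 643.000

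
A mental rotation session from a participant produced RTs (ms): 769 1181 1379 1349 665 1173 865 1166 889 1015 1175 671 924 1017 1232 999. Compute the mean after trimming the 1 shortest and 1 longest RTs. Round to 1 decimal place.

Sorted: 665, 671, 769, 865, 889, 924, 999, 1015, 1017, 1166, 1173, 1175, 1181, 1232, 1349, 1379
Drop lowest 1 (665) and highest 1 (1379)
Remaining (n=14): Σ = 14425, mean = 14425/14 = 1030.357

1030.4 ms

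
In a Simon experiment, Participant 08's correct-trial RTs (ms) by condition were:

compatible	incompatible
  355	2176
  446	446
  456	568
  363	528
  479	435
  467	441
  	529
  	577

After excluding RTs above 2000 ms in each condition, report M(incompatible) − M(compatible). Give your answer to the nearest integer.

76 ms

incompatible: exclude 2176
M(compatible) = 2566/6 = 427.667
M(incompatible) = 3524/7 = 503.429
Difference = 503.429 − 427.667 = 75.762 ms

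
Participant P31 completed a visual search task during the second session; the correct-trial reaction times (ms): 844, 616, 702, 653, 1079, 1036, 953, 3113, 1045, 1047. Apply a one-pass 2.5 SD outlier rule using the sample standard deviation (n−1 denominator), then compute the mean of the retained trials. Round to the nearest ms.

886 ms

n = 10, ΣRT = 11088, M = 1108.800
Σ(x−M)² = 4741379.60; s = √(4741379.60/9) = 725.824
Cutoffs: 1108.800 ± 2.5·725.824 → [-705.8, 2923.4]
Outside: 3113 → excluded.
Retained (n=9): Σ = 7975, mean = 7975/9 = 886.111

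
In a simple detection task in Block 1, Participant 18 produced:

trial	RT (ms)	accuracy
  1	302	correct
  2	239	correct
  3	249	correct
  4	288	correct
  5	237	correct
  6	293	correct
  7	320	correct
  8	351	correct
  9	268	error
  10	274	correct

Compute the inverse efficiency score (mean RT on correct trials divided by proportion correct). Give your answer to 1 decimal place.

315.2 ms

Correct trials (n=9): 302, 239, 249, 288, 237, 293, 320, 351, 274
Mean correct RT = 2553/9 = 283.6667 ms
Proportion correct = 9/10
IES = 283.6667 / (9/10) = 315.185 ms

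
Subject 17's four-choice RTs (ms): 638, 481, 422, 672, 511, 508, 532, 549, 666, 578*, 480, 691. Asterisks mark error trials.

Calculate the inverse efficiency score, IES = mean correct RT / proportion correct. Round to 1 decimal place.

Correct trials (n=11): 638, 481, 422, 672, 511, 508, 532, 549, 666, 480, 691
Mean correct RT = 6150/11 = 559.0909 ms
Proportion correct = 11/12
IES = 559.0909 / (11/12) = 609.917 ms

609.9 ms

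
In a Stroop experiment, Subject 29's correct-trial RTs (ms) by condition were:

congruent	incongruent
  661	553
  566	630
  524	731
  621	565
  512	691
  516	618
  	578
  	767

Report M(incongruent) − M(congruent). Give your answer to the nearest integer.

75 ms

M(congruent) = 3400/6 = 566.667
M(incongruent) = 5133/8 = 641.625
Difference = 641.625 − 566.667 = 74.958 ms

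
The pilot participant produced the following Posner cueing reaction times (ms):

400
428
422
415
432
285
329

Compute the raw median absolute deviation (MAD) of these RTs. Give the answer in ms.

Sorted: 285, 329, 400, 415, 422, 428, 432 → median = 415
|x − 415|: 15, 13, 7, 0, 17, 130, 86
Sorted deviations: 0, 7, 13, 15, 17, 86, 130 → MAD = 15

15 ms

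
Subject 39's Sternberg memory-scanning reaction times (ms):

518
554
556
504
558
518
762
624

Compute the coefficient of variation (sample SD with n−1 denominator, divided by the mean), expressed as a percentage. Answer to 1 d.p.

n = 8, Σ = 4594, M = 574.2500
Σ(x−M)² = 49995.500; s = √(49995.500/7) = 84.5116
CV = 84.5116 / 574.2500 = 0.14717 = 14.717%

14.7%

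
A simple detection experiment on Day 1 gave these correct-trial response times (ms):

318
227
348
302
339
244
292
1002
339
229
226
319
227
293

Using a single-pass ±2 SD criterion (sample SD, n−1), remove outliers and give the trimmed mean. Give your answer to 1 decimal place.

284.8 ms

n = 14, ΣRT = 4705, M = 336.071
Σ(x−M)² = 505046.93; s = √(505046.93/13) = 197.103
Cutoffs: 336.071 ± 2·197.103 → [-58.1, 730.3]
Outside: 1002 → excluded.
Retained (n=13): Σ = 3703, mean = 3703/13 = 284.846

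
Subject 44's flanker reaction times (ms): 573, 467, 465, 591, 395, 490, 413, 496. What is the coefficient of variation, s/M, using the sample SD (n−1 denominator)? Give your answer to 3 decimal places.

0.141

n = 8, Σ = 3890, M = 486.2500
Σ(x−M)² = 33121.500; s = √(33121.500/7) = 68.7869
CV = 68.7869 / 486.2500 = 0.14146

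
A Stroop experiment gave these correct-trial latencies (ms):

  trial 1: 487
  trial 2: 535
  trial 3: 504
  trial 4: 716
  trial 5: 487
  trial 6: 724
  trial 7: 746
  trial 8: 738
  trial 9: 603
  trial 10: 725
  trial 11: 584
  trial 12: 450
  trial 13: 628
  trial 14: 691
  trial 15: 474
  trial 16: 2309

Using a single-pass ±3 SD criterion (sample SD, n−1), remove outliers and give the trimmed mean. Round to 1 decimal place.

n = 16, ΣRT = 11401, M = 712.562
Σ(x−M)² = 2889457.94; s = √(2889457.94/15) = 438.897
Cutoffs: 712.562 ± 3·438.897 → [-604.1, 2029.3]
Outside: 2309 → excluded.
Retained (n=15): Σ = 9092, mean = 9092/15 = 606.133

606.1 ms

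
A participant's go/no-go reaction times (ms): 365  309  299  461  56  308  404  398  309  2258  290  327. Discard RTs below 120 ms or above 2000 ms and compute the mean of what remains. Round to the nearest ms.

347 ms

Excluded: 56, 2258
Retained (n=10): Σ = 3470
Mean = 3470/10 = 347.0000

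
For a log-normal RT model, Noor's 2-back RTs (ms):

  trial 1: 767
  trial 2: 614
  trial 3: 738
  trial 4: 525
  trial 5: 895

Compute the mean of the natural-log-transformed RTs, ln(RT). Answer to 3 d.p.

ln(RT): 6.6425, 6.4200, 6.6039, 6.2634, 6.7968
Σ ln(RT) = 32.7266
Mean = 32.7266/5 = 6.54533

6.545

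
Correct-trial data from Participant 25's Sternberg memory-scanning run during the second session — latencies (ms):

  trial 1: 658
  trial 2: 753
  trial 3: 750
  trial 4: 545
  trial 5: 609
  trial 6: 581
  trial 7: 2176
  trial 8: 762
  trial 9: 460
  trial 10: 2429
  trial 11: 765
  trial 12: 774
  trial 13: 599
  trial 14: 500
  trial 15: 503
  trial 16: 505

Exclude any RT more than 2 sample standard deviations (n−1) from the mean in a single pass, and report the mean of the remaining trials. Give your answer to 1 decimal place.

n = 16, ΣRT = 13369, M = 835.562
Σ(x−M)² = 5125701.94; s = √(5125701.94/15) = 584.563
Cutoffs: 835.562 ± 2·584.563 → [-333.6, 2004.7]
Outside: 2176, 2429 → excluded.
Retained (n=14): Σ = 8764, mean = 8764/14 = 626.000

626.0 ms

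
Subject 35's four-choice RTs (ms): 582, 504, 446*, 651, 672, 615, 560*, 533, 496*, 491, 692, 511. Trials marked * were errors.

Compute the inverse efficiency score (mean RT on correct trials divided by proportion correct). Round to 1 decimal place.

777.9 ms

Correct trials (n=9): 582, 504, 651, 672, 615, 533, 491, 692, 511
Mean correct RT = 5251/9 = 583.4444 ms
Proportion correct = 9/12
IES = 583.4444 / (9/12) = 777.926 ms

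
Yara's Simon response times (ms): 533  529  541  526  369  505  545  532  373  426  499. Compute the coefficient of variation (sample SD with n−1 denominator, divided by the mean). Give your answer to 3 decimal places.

0.137

n = 11, Σ = 5378, M = 488.9091
Σ(x−M)² = 44774.909; s = √(44774.909/10) = 66.9141
CV = 66.9141 / 488.9091 = 0.13686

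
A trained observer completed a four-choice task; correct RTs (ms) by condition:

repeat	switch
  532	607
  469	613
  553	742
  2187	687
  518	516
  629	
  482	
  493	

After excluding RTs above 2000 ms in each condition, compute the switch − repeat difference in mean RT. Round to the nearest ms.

108 ms

repeat: exclude 2187
M(repeat) = 3676/7 = 525.143
M(switch) = 3165/5 = 633.000
Difference = 633.000 − 525.143 = 107.857 ms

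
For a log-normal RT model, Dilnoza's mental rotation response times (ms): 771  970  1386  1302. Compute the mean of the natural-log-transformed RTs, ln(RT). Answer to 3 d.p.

6.983

ln(RT): 6.6477, 6.8773, 7.2342, 7.1717
Σ ln(RT) = 27.9308
Mean = 27.9308/4 = 6.98270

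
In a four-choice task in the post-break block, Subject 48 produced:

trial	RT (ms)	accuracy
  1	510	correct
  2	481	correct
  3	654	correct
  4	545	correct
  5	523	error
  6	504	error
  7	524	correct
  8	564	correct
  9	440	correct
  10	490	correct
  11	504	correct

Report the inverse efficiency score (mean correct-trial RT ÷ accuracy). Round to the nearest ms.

640 ms

Correct trials (n=9): 510, 481, 654, 545, 524, 564, 440, 490, 504
Mean correct RT = 4712/9 = 523.5556 ms
Proportion correct = 9/11
IES = 523.5556 / (9/11) = 639.901 ms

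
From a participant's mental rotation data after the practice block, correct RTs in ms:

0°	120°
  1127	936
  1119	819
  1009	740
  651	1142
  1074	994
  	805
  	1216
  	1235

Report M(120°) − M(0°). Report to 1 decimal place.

-10.1 ms

M(0°) = 4980/5 = 996.000
M(120°) = 7887/8 = 985.875
Difference = 985.875 − 996.000 = -10.125 ms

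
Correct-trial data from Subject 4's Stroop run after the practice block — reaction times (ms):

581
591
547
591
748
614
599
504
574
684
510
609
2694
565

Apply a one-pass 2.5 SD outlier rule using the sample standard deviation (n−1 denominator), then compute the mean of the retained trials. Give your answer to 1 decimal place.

n = 14, ΣRT = 10411, M = 743.643
Σ(x−M)² = 4147757.21; s = √(4147757.21/13) = 564.852
Cutoffs: 743.643 ± 2.5·564.852 → [-668.5, 2155.8]
Outside: 2694 → excluded.
Retained (n=13): Σ = 7717, mean = 7717/13 = 593.615

593.6 ms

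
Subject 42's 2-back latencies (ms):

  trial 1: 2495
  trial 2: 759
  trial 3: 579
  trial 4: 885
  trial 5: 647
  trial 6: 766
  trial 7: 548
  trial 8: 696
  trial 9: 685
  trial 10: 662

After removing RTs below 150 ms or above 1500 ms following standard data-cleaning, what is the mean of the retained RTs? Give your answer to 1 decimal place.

Excluded: 2495
Retained (n=9): Σ = 6227
Mean = 6227/9 = 691.8889

691.9 ms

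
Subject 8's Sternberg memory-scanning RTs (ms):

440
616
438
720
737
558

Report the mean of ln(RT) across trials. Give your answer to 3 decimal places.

6.350

ln(RT): 6.0868, 6.4232, 6.0822, 6.5793, 6.6026, 6.3244
Σ ln(RT) = 38.0984
Mean = 38.0984/6 = 6.34974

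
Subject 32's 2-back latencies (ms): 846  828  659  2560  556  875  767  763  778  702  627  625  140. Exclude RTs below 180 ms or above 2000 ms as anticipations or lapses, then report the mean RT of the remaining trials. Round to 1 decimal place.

729.6 ms

Excluded: 140, 2560
Retained (n=11): Σ = 8026
Mean = 8026/11 = 729.6364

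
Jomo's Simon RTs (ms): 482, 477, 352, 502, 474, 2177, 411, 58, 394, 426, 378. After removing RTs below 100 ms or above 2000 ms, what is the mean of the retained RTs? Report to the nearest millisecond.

433 ms

Excluded: 58, 2177
Retained (n=9): Σ = 3896
Mean = 3896/9 = 432.8889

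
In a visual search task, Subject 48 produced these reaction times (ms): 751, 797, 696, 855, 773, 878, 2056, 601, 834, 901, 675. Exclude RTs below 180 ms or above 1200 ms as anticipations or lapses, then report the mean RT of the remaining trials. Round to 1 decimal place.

776.1 ms

Excluded: 2056
Retained (n=10): Σ = 7761
Mean = 7761/10 = 776.1000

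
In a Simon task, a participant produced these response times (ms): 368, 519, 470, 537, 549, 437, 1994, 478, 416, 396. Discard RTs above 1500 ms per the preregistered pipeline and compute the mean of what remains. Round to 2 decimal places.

Excluded: 1994
Retained (n=9): Σ = 4170
Mean = 4170/9 = 463.3333

463.33 ms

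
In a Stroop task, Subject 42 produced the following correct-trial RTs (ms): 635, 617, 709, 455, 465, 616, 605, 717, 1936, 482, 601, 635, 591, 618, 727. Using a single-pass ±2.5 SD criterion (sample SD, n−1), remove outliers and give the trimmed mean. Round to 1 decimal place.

605.2 ms

n = 15, ΣRT = 10409, M = 693.933
Σ(x−M)² = 1750842.93; s = √(1750842.93/14) = 353.639
Cutoffs: 693.933 ± 2.5·353.639 → [-190.2, 1578.0]
Outside: 1936 → excluded.
Retained (n=14): Σ = 8473, mean = 8473/14 = 605.214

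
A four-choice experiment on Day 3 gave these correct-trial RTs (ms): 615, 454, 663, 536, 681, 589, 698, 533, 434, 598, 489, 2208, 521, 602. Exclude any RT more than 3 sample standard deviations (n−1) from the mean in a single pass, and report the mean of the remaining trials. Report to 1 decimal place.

n = 14, ΣRT = 9621, M = 687.214
Σ(x−M)² = 2575682.36; s = √(2575682.36/13) = 445.117
Cutoffs: 687.214 ± 3·445.117 → [-648.1, 2022.6]
Outside: 2208 → excluded.
Retained (n=13): Σ = 7413, mean = 7413/13 = 570.231

570.2 ms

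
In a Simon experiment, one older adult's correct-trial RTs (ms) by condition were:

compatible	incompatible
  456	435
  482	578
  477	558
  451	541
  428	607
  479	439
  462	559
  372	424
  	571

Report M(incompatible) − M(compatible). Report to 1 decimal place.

72.7 ms

M(compatible) = 3607/8 = 450.875
M(incompatible) = 4712/9 = 523.556
Difference = 523.556 − 450.875 = 72.681 ms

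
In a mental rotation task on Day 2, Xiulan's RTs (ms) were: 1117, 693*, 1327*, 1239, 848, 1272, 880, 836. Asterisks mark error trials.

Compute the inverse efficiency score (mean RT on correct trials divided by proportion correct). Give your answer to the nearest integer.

1376 ms

Correct trials (n=6): 1117, 1239, 848, 1272, 880, 836
Mean correct RT = 6192/6 = 1032.0000 ms
Proportion correct = 6/8
IES = 1032.0000 / (6/8) = 1376.000 ms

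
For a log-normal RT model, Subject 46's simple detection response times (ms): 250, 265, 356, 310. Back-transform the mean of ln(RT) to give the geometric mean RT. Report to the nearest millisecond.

292 ms

ln(RT): 5.5215, 5.5797, 5.8749, 5.7366
Mean ln(RT) = 22.7127/4 = 5.67817
Geometric mean = exp(5.67817) = 292.41 ms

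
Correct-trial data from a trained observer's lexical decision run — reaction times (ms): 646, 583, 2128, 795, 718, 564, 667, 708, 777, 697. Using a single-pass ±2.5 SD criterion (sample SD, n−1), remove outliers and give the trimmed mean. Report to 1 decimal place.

n = 10, ΣRT = 8283, M = 828.300
Σ(x−M)² = 1926116.10; s = √(1926116.10/9) = 462.615
Cutoffs: 828.300 ± 2.5·462.615 → [-328.2, 1984.8]
Outside: 2128 → excluded.
Retained (n=9): Σ = 6155, mean = 6155/9 = 683.889

683.9 ms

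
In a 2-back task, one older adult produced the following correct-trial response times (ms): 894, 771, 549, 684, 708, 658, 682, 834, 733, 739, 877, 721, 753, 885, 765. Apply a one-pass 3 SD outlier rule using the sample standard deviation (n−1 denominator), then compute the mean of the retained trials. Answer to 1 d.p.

n = 15, ΣRT = 11253, M = 750.200
Σ(x−M)² = 123680.40; s = √(123680.40/14) = 93.991
Cutoffs: 750.200 ± 3·93.991 → [468.2, 1032.2]
No RTs fall outside the cutoffs; all 15 retained. Mean = 11253/15 = 750.200

750.2 ms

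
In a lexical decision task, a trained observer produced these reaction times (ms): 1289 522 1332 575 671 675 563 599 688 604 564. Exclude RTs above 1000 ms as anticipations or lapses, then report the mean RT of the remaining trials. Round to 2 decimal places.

Excluded: 1289, 1332
Retained (n=9): Σ = 5461
Mean = 5461/9 = 606.7778

606.78 ms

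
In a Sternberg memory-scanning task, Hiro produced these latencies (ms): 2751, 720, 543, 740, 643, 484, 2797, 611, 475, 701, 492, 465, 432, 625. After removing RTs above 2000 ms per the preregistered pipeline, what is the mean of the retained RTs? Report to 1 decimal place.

Excluded: 2751, 2797
Retained (n=12): Σ = 6931
Mean = 6931/12 = 577.5833

577.6 ms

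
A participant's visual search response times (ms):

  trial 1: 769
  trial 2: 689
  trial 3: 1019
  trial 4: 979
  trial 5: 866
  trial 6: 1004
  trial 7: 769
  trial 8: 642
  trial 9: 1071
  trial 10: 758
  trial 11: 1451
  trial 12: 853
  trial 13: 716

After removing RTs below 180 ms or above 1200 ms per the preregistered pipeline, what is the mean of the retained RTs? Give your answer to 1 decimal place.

Excluded: 1451
Retained (n=12): Σ = 10135
Mean = 10135/12 = 844.5833

844.6 ms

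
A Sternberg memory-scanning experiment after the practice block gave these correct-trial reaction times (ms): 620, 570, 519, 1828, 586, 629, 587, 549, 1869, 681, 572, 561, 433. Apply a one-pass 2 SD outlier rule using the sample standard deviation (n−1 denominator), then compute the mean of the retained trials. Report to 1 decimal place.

573.4 ms

n = 13, ΣRT = 10004, M = 769.538
Σ(x−M)² = 2793105.23; s = √(2793105.23/12) = 482.451
Cutoffs: 769.538 ± 2·482.451 → [-195.4, 1734.4]
Outside: 1828, 1869 → excluded.
Retained (n=11): Σ = 6307, mean = 6307/11 = 573.364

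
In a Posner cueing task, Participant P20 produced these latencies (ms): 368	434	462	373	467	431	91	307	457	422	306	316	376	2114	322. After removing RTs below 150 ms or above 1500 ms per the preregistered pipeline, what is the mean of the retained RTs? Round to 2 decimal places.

387.77 ms

Excluded: 91, 2114
Retained (n=13): Σ = 5041
Mean = 5041/13 = 387.7692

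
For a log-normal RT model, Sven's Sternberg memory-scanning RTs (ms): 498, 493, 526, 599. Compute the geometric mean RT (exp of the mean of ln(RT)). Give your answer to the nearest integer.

527 ms

ln(RT): 6.2106, 6.2005, 6.2653, 6.3953
Mean ln(RT) = 25.0717/4 = 6.26792
Geometric mean = exp(6.26792) = 527.38 ms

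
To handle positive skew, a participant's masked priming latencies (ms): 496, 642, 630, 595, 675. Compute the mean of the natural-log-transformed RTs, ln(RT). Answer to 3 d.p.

ln(RT): 6.2066, 6.4646, 6.4457, 6.3886, 6.5147
Σ ln(RT) = 32.0202
Mean = 32.0202/5 = 6.40403

6.404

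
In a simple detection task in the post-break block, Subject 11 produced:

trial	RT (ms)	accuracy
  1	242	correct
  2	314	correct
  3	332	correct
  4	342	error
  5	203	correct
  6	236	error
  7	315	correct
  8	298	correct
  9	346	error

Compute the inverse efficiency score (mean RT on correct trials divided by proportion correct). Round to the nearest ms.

Correct trials (n=6): 242, 314, 332, 203, 315, 298
Mean correct RT = 1704/6 = 284.0000 ms
Proportion correct = 6/9
IES = 284.0000 / (6/9) = 426.000 ms

426 ms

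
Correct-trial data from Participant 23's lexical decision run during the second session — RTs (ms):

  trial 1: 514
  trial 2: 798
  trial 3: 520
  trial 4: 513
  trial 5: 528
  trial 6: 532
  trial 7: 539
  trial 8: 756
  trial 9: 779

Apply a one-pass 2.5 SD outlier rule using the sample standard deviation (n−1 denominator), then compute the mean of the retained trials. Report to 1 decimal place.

n = 9, ΣRT = 5479, M = 608.778
Σ(x−M)² = 129781.56; s = √(129781.56/8) = 127.368
Cutoffs: 608.778 ± 2.5·127.368 → [290.4, 927.2]
No RTs fall outside the cutoffs; all 9 retained. Mean = 5479/9 = 608.778

608.8 ms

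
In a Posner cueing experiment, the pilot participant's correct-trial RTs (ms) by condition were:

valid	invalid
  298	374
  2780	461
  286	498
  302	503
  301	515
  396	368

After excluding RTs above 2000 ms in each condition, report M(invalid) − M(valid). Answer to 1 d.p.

136.6 ms

valid: exclude 2780
M(valid) = 1583/5 = 316.600
M(invalid) = 2719/6 = 453.167
Difference = 453.167 − 316.600 = 136.567 ms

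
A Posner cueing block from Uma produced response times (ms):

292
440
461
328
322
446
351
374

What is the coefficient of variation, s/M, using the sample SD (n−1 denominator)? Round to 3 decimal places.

0.171

n = 8, Σ = 3014, M = 376.7500
Σ(x−M)² = 29121.500; s = √(29121.500/7) = 64.4997
CV = 64.4997 / 376.7500 = 0.17120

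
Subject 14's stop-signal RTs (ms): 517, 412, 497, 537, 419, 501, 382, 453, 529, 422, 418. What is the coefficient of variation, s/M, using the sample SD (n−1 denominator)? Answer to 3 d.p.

0.119

n = 11, Σ = 5087, M = 462.4545
Σ(x−M)² = 30248.727; s = √(30248.727/10) = 54.9988
CV = 54.9988 / 462.4545 = 0.11893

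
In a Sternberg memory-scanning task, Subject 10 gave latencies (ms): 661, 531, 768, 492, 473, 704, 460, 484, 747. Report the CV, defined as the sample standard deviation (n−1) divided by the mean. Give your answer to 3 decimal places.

0.215

n = 9, Σ = 5320, M = 591.1111
Σ(x−M)² = 129268.889; s = √(129268.889/8) = 127.1165
CV = 127.1165 / 591.1111 = 0.21505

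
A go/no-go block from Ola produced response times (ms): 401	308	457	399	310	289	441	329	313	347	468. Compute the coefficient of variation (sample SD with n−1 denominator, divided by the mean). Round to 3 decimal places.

n = 11, Σ = 4062, M = 369.2727
Σ(x−M)² = 43474.182; s = √(43474.182/10) = 65.9350
CV = 65.9350 / 369.2727 = 0.17855

0.179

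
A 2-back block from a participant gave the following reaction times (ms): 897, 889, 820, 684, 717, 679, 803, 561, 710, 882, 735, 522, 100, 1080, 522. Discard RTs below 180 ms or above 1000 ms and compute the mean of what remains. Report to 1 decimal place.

724.7 ms

Excluded: 100, 1080
Retained (n=13): Σ = 9421
Mean = 9421/13 = 724.6923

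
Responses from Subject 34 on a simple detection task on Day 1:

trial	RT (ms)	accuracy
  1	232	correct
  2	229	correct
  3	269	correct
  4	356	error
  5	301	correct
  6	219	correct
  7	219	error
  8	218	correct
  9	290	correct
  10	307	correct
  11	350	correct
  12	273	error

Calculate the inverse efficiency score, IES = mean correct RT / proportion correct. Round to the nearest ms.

358 ms

Correct trials (n=9): 232, 229, 269, 301, 219, 218, 290, 307, 350
Mean correct RT = 2415/9 = 268.3333 ms
Proportion correct = 9/12
IES = 268.3333 / (9/12) = 357.778 ms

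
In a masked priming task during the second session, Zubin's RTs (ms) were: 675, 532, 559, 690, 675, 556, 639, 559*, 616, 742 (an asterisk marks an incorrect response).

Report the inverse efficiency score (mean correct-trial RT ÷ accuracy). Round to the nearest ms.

702 ms

Correct trials (n=9): 675, 532, 559, 690, 675, 556, 639, 616, 742
Mean correct RT = 5684/9 = 631.5556 ms
Proportion correct = 9/10
IES = 631.5556 / (9/10) = 701.728 ms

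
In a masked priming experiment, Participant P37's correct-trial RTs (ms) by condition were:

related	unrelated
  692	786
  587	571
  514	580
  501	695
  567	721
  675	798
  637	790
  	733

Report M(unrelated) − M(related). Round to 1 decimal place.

113.1 ms

M(related) = 4173/7 = 596.143
M(unrelated) = 5674/8 = 709.250
Difference = 709.250 − 596.143 = 113.107 ms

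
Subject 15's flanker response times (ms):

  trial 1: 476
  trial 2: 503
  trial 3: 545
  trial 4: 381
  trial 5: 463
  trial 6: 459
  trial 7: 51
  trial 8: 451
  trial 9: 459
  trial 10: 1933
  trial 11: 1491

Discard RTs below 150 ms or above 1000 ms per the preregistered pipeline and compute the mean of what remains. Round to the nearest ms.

Excluded: 51, 1491, 1933
Retained (n=8): Σ = 3737
Mean = 3737/8 = 467.1250

467 ms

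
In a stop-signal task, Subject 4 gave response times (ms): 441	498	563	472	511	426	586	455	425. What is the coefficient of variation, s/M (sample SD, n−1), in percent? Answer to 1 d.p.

n = 9, Σ = 4377, M = 486.3333
Σ(x−M)² = 27200.000; s = √(27200.000/8) = 58.3095
CV = 58.3095 / 486.3333 = 0.11990 = 11.990%

12.0%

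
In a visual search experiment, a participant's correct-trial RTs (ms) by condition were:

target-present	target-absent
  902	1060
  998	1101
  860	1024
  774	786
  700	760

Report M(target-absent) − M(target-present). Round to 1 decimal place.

M(target-present) = 4234/5 = 846.800
M(target-absent) = 4731/5 = 946.200
Difference = 946.200 − 846.800 = 99.400 ms

99.4 ms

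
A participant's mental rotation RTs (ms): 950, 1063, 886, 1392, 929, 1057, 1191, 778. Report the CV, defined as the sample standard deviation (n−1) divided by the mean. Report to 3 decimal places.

n = 8, Σ = 8246, M = 1030.7500
Σ(x−M)² = 259619.500; s = √(259619.500/7) = 192.5837
CV = 192.5837 / 1030.7500 = 0.18684

0.187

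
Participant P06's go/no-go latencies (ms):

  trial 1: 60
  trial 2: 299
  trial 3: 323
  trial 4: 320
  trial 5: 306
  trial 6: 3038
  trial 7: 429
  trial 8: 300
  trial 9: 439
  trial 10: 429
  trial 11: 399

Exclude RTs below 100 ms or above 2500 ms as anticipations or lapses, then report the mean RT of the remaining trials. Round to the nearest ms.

Excluded: 60, 3038
Retained (n=9): Σ = 3244
Mean = 3244/9 = 360.4444

360 ms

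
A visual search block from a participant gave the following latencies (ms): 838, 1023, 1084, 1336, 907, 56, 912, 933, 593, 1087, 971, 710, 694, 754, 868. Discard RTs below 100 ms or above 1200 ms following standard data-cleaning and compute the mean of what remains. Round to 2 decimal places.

874.92 ms

Excluded: 56, 1336
Retained (n=13): Σ = 11374
Mean = 11374/13 = 874.9231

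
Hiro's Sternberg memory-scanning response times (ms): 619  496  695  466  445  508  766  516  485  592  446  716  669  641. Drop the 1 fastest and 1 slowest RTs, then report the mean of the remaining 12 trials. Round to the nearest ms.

571 ms

Sorted: 445, 446, 466, 485, 496, 508, 516, 592, 619, 641, 669, 695, 716, 766
Drop lowest 1 (445) and highest 1 (766)
Remaining (n=12): Σ = 6849, mean = 6849/12 = 570.750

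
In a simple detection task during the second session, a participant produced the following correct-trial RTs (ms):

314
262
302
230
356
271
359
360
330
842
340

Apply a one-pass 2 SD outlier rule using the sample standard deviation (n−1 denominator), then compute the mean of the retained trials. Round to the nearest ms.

n = 11, ΣRT = 3966, M = 360.545
Σ(x−M)² = 273542.73; s = √(273542.73/10) = 165.391
Cutoffs: 360.545 ± 2·165.391 → [29.8, 691.3]
Outside: 842 → excluded.
Retained (n=10): Σ = 3124, mean = 3124/10 = 312.400

312 ms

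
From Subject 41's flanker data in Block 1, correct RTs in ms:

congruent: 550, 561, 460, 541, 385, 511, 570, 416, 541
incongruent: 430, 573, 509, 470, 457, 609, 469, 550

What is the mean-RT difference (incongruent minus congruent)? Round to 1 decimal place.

M(congruent) = 4535/9 = 503.889
M(incongruent) = 4067/8 = 508.375
Difference = 508.375 − 503.889 = 4.486 ms

4.5 ms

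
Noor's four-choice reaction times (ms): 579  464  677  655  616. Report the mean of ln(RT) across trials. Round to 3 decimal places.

ln(RT): 6.3613, 6.1399, 6.5177, 6.4846, 6.4232
Σ ln(RT) = 31.9267
Mean = 31.9267/5 = 6.38535

6.385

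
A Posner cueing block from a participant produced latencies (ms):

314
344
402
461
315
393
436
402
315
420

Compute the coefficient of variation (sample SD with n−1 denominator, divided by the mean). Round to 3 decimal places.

0.143

n = 10, Σ = 3802, M = 380.2000
Σ(x−M)² = 26535.600; s = √(26535.600/9) = 54.2992
CV = 54.2992 / 380.2000 = 0.14282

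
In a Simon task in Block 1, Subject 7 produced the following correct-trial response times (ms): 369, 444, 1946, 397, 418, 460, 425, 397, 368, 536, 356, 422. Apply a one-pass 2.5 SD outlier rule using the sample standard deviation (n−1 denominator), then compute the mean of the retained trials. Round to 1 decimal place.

417.5 ms

n = 12, ΣRT = 6538, M = 544.833
Σ(x−M)² = 2167799.67; s = √(2167799.67/11) = 443.929
Cutoffs: 544.833 ± 2.5·443.929 → [-565.0, 1654.7]
Outside: 1946 → excluded.
Retained (n=11): Σ = 4592, mean = 4592/11 = 417.455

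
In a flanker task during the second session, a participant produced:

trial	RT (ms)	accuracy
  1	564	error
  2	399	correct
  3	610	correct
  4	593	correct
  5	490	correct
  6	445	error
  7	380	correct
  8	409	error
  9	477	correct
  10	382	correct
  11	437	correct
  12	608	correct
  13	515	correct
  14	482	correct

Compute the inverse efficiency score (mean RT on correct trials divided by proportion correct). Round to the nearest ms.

Correct trials (n=11): 399, 610, 593, 490, 380, 477, 382, 437, 608, 515, 482
Mean correct RT = 5373/11 = 488.4545 ms
Proportion correct = 11/14
IES = 488.4545 / (11/14) = 621.669 ms

622 ms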